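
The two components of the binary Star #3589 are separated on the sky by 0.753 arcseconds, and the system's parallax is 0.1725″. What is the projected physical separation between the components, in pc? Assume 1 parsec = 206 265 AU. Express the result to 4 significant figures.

2.116 × 10^-5 pc

d = 1/p = 1/0.1725″ = 5.7971 pc.
At distance d (pc), an angle of θ arcsec spans θ·d AU: s = 0.753 × 5.7971 = 4.3652 AU.
= 4.3652 / 206265 = 2.1163 × 10^-5 pc.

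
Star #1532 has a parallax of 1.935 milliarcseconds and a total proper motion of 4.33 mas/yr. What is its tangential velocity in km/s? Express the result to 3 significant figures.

10.6 km/s

d = 1/p = 1/0.001935″ = 516.8 pc.
μ = 4.33 mas/yr = 0.00433 ″/yr.
v_t = 4.74 × μ × d = 4.74 × 0.00433 × 516.8 = 10.607 km/s.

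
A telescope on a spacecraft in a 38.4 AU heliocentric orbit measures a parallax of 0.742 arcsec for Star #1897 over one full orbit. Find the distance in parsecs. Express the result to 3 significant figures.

With baseline B (in AU) and parallax p (in arcsec), d = B/p parsecs.
d = 38.4 / 0.742 = 51.752 pc.

51.8 pc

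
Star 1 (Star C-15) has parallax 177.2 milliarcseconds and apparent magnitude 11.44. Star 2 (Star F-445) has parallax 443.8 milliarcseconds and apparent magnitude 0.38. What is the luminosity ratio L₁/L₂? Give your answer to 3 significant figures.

d₁ = 1/p₁ = 1/0.1772″ = 5.6433 pc; d₂ = 1/p₂ = 1/0.4438″ = 2.2533 pc.
M₁ = m₁ − 5 log₁₀ d₁ + 5 = 11.44 − 3.7577 + 5 = 12.6823.
M₂ = 0.38 − 1.7641 + 5 = 3.6159.
L₁/L₂ = 10^(0.4(M₂ − M₁)) = 10^(0.4 × (-9.0664)) = 10^(-3.62656) = 0.00023629.

L₁/L₂ = 0.000236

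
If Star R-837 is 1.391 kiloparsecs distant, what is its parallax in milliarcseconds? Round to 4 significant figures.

0.7189 mas

d = 1.391 kpc = 1391 pc.
p = 1/d = 1/1391 = 0.00071891 arcsec.
= 0.00071891 × 1000 = 0.71891 mas.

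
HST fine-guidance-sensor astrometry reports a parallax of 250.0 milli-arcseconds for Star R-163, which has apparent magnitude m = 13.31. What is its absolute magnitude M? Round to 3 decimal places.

M = 15.300

d = 1/p = 1/0.2500″ = 4 pc.
m − M = 5 log₁₀(4) − 5 = 3.0103 − 5 = -1.9897.
M = m − (m − M) = 13.31 − (-1.9897) = 15.300.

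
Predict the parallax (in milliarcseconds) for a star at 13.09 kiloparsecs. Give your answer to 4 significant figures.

d = 13.09 kpc = 13090 pc.
p = 1/d = 1/13090 = 0.000076394 arcsec.
= 0.000076394 × 1000 = 0.076394 mas.

0.07639 mas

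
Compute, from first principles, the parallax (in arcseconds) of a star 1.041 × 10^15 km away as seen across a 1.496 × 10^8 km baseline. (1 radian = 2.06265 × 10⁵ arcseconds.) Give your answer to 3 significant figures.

0.0296 arcsec

θ ≈ B/d = (1.496 × 10^8) / (1.041 × 10^15) = 1.4371 × 10^-7 rad.
In arcseconds: 1.4371 × 10^-7 × 206265 = 0.029642″.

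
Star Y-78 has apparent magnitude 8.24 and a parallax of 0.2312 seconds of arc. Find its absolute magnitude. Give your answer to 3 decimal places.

M = 10.060

d = 1/p = 1/0.2312″ = 4.3253 pc.
m − M = 5 log₁₀(4.3253) − 5 = 3.1801 − 5 = -1.8199.
M = m − (m − M) = 8.24 − (-1.8199) = 10.060.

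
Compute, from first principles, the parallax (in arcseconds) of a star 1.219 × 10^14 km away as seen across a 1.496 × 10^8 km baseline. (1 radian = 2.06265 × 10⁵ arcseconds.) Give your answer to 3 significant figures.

0.253 arcsec

θ ≈ B/d = (1.496 × 10^8) / (1.219 × 10^14) = 1.2272 × 10^-6 rad.
In arcseconds: 1.2272 × 10^-6 × 206265 = 0.25313″.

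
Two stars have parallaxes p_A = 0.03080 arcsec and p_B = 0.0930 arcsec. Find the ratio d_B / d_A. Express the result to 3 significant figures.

Since d = 1/p, d_B/d_A = p_A/p_B.
= 0.03080 / 0.0930 = 0.33118.

0.331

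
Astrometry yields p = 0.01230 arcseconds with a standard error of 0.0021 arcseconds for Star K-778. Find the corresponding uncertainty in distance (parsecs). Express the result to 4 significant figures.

d = 1/p, so σ_d = σ_p / p².
σ_d = 0.00210 / (0.01230)² = 0.00210 / 0.00015129 = 13.881 pc.

13.88 pc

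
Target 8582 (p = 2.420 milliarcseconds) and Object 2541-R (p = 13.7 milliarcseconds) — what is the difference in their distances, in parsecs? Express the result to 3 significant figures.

340 pc

d_A = 1/0.002420″ = 413.22 pc; d_B = 1/0.01370″ = 72.993 pc.
|d_B − d_A| = |72.993 − 413.22| = 340.23 pc.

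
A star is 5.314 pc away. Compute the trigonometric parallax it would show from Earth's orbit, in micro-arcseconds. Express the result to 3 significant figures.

p = 1/d = 1/5.314 = 0.18818 arcsec.
= 0.18818 × 10⁶ = 1.8818 × 10^5 μas.

188000 μas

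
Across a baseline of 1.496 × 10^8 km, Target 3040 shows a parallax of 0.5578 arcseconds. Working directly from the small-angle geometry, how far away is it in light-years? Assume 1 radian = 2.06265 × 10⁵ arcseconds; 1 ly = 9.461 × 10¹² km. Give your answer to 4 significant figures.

5.847 ly

θ = 0.5578″ = 0.5578/206265 = 2.7043 × 10^-6 rad.
d = B/θ = (1.496 × 10^8) / (2.7043 × 10^-6) = 5.5319 × 10^13 km = (5.5319 × 10^13) / (9.461 × 10^12) ly = 5.8471 ly.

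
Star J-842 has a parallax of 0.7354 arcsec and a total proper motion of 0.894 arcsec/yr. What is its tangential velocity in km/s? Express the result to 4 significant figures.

d = 1/p = 1/0.7354″ = 1.3598 pc.
v_t = 4.74 × μ × d = 4.74 × 0.894 × 1.3598 = 5.7622 km/s.

5.762 km/s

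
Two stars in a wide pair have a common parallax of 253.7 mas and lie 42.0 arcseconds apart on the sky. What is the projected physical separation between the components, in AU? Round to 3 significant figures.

d = 1/p = 1/0.2537″ = 3.9417 pc.
At distance d (pc), an angle of θ arcsec spans θ·d AU: s = 42.0 × 3.9417 = 165.55 AU.

166 AU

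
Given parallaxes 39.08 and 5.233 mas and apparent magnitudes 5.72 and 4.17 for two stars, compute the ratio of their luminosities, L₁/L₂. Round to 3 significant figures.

L₁/L₂ = 0.00430

d₁ = 1/p₁ = 1/0.03908″ = 25.589 pc; d₂ = 1/p₂ = 1/0.005233″ = 191.09 pc.
M₁ = m₁ − 5 log₁₀ d₁ + 5 = 5.72 − 7.0403 + 5 = 3.6797.
M₂ = 4.17 − 11.4062 + 5 = -2.2362.
L₁/L₂ = 10^(0.4(M₂ − M₁)) = 10^(0.4 × (-5.9159)) = 10^(-2.36636) = 0.0043017.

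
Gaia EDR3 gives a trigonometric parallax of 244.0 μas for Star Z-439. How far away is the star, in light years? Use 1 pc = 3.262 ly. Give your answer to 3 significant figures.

p = 244.0 μas = 0.0002440 arcsec.
d = 1/p = 1/0.0002440 = 4098.4 pc.
In light-years: 4098.4 × 3.262 = 13369 ly.

13400 light years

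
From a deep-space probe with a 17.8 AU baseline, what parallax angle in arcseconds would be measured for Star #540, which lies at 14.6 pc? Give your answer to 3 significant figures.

1.22 arcsec

p (arcsec) = B (AU) / d (pc).
p = 17.8 / 14.6 = 1.2192 arcsec.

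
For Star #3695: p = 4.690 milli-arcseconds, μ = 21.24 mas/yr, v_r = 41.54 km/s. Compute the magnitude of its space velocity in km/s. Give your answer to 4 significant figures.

46.76 km/s

d = 1/p = 1/0.004690″ = 213.22 pc.
μ = 21.24 mas/yr = 0.02124 ″/yr.
v_t = 4.740 μ d = 4.740 × 0.02124 × 213.22 = 21.466 km/s.
v = √(v_r² + v_t²) = √(41.54² + 21.466²) = √2186.36 = 46.759 km/s.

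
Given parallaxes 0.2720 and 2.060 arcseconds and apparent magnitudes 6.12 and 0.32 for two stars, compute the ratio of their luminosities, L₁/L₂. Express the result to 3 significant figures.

d₁ = 1/p₁ = 1/0.2720″ = 3.6765 pc; d₂ = 1/p₂ = 1/2.060″ = 0.48544 pc.
M₁ = m₁ − 5 log₁₀ d₁ + 5 = 6.12 − 2.8272 + 5 = 8.2928.
M₂ = 0.32 − (-1.5693) + 5 = 6.8893.
L₁/L₂ = 10^(0.4(M₂ − M₁)) = 10^(0.4 × (-1.4035)) = 10^(-0.56140) = 0.27454.

L₁/L₂ = 0.275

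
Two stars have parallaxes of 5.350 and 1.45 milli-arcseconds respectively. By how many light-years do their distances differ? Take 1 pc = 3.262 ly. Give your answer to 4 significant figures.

d_A = 1/0.005350″ = 186.92 pc; d_B = 1/0.001450″ = 689.66 pc.
|d_B − d_A| = |689.66 − 186.92| = 502.74 pc = 502.74 × 3.262 ly = 1639.9 ly.

1640 ly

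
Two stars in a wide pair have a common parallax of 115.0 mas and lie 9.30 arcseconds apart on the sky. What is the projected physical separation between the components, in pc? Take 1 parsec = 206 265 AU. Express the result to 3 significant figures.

0.000392 pc

d = 1/p = 1/0.1150″ = 8.6957 pc.
At distance d (pc), an angle of θ arcsec spans θ·d AU: s = 9.30 × 8.6957 = 80.87 AU.
= 80.87 / 206265 = 0.00039207 pc.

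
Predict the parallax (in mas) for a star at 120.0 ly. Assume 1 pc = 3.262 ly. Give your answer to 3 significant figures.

27.2 mas

d = 120.0 ly ÷ 3.262 = 36.787 pc.
p = 1/d = 1/36.787 = 0.027184 arcsec.
= 0.027184 × 1000 = 27.184 mas.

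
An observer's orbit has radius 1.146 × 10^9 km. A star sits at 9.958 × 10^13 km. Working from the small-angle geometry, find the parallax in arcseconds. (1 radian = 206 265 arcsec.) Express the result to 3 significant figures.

2.37 arcsec

θ ≈ B/d = (1.146 × 10^9) / (9.958 × 10^13) = 1.1508 × 10^-5 rad.
In arcseconds: 1.1508 × 10^-5 × 206265 = 2.3737″.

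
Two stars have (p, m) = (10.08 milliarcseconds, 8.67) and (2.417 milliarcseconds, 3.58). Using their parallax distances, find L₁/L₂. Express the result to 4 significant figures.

L₁/L₂ = 0.0005292

d₁ = 1/p₁ = 1/0.01008″ = 99.206 pc; d₂ = 1/p₂ = 1/0.002417″ = 413.74 pc.
M₁ = m₁ − 5 log₁₀ d₁ + 5 = 8.67 − 9.9827 + 5 = 3.6873.
M₂ = 3.58 − 13.0836 + 5 = -4.5036.
L₁/L₂ = 10^(0.4(M₂ − M₁)) = 10^(0.4 × (-8.1909)) = 10^(-3.27636) = 0.00052922.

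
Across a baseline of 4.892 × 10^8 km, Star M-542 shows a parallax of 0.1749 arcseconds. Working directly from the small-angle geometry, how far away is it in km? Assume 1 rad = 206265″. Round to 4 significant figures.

θ = 0.1749″ = 0.1749/206265 = 8.4794 × 10^-7 rad.
d = B/θ = (4.892 × 10^8) / (8.4794 × 10^-7) = 5.7693 × 10^14 km.

5.769 × 10^14 km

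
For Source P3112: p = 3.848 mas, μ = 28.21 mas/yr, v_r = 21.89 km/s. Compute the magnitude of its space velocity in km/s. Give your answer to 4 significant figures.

41.07 km/s

d = 1/p = 1/0.003848″ = 259.88 pc.
μ = 28.21 mas/yr = 0.02821 ″/yr.
v_t = 4.740 μ d = 4.740 × 0.02821 × 259.88 = 34.75 km/s.
v = √(v_r² + v_t²) = √(21.89² + 34.75²) = √1686.73 = 41.07 km/s.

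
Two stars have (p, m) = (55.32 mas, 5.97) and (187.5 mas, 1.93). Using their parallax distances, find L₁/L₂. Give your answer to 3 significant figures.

d₁ = 1/p₁ = 1/0.05532″ = 18.077 pc; d₂ = 1/p₂ = 1/0.1875″ = 5.3333 pc.
M₁ = m₁ − 5 log₁₀ d₁ + 5 = 5.97 − 6.2856 + 5 = 4.6844.
M₂ = 1.93 − 3.6350 + 5 = 3.2950.
L₁/L₂ = 10^(0.4(M₂ − M₁)) = 10^(0.4 × (-1.3894)) = 10^(-0.55576) = 0.27812.

L₁/L₂ = 0.278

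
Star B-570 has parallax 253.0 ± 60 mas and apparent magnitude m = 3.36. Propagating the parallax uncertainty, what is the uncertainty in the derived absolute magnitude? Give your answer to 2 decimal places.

σ_M = 0.51 mag

M = m − 5 log₁₀ d + 5 = m + 5 log₁₀ p + 5, so ∂M/∂p = 5/(p ln 10).
σ_M = (5/ln 10) · (σ_p/p) = 2.1715 × 60/253.0 = 2.1715 × 0.23715 = 0.51497.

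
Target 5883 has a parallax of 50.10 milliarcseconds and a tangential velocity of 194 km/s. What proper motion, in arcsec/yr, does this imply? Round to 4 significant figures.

d = 1/p = 1/0.05010″ = 19.96 pc.
μ = v_t / (4.74 d) = 194 / (4.74 × 19.96) = 194 / 94.61 = 2.0505 ″/yr.

2.051 arcsec/yr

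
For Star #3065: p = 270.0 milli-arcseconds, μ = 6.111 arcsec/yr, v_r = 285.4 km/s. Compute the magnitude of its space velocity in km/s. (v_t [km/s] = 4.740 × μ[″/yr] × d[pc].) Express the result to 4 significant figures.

d = 1/p = 1/0.2700″ = 3.7037 pc.
v_t = 4.740 μ d = 4.740 × 6.111 × 3.7037 = 107.28 km/s.
v = √(v_r² + v_t²) = √(285.4² + 107.28²) = √92962.2 = 304.9 km/s.

304.9 km/s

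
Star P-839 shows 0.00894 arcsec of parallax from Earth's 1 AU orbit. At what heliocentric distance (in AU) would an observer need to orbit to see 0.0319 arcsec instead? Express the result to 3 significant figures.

Parallax scales linearly with baseline: p ∝ B, so B = p_target / p_Earth × 1 AU.
B = 0.0319 / 0.00894 = 3.5682 AU.

3.57 AU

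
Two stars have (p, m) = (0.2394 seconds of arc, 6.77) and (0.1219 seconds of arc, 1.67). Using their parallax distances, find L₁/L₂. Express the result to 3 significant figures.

L₁/L₂ = 0.00236

d₁ = 1/p₁ = 1/0.2394″ = 4.1771 pc; d₂ = 1/p₂ = 1/0.1219″ = 8.2034 pc.
M₁ = m₁ − 5 log₁₀ d₁ + 5 = 6.77 − 3.1044 + 5 = 8.6656.
M₂ = 1.67 − 4.5700 + 5 = 2.1000.
L₁/L₂ = 10^(0.4(M₂ − M₁)) = 10^(0.4 × (-6.5656)) = 10^(-2.62624) = 0.0023646.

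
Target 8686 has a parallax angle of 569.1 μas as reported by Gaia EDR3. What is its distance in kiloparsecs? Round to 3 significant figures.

p = 569.1 μas = 0.0005691 arcsec.
d = 1/p = 1/0.0005691 = 1757.2 pc.
= 1.7572 kpc.

1.76 kpc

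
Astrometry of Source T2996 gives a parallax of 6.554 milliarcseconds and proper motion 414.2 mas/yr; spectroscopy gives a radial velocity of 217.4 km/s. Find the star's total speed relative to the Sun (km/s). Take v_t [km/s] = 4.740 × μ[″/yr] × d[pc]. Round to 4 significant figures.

d = 1/p = 1/0.006554″ = 152.58 pc.
μ = 414.2 mas/yr = 0.4142 ″/yr.
v_t = 4.740 μ d = 4.740 × 0.4142 × 152.58 = 299.56 km/s.
v = √(v_r² + v_t²) = √(217.4² + 299.56²) = √136999 = 370.13 km/s.

370.1 km/s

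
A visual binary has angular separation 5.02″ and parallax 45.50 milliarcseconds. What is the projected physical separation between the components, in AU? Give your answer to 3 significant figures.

110 AU

d = 1/p = 1/0.04550″ = 21.978 pc.
At distance d (pc), an angle of θ arcsec spans θ·d AU: s = 5.02 × 21.978 = 110.33 AU.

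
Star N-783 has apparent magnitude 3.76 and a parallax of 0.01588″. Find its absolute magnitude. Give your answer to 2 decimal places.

d = 1/p = 1/0.01588″ = 62.972 pc.
m − M = 5 log₁₀(62.972) − 5 = 8.9957 − 5 = 3.9957.
M = m − (m − M) = 3.76 − 3.9957 = -0.24.

M = -0.24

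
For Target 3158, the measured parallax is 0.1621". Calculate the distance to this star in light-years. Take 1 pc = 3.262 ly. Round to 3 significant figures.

20.1 light years

d = 1/p = 1/0.1621 = 6.169 pc.
In light-years: 6.169 × 3.262 = 20.123 ly.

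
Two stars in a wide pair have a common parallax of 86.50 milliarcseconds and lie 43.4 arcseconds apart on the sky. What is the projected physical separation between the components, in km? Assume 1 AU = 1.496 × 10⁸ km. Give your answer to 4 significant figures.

d = 1/p = 1/0.08650″ = 11.561 pc.
At distance d (pc), an angle of θ arcsec spans θ·d AU: s = 43.4 × 11.561 = 501.75 AU.
= 501.75 × 1.496 × 10⁸ km = 7.5062 × 10^10 km.

7.506 × 10^10 km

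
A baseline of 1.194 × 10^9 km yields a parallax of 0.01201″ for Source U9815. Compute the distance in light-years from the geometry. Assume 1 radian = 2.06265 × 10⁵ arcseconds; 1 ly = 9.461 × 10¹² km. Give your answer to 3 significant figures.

θ = 0.01201″ = 0.01201/206265 = 5.8226 × 10^-8 rad.
d = B/θ = (1.194 × 10^9) / (5.8226 × 10^-8) = 2.0506 × 10^16 km = (2.0506 × 10^16) / (9.461 × 10^12) ly = 2167.4 ly.

2170 ly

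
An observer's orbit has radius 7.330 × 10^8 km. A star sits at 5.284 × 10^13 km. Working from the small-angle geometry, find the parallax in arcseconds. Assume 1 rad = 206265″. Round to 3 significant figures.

2.86 arcsec

θ ≈ B/d = (7.330 × 10^8) / (5.284 × 10^13) = 1.3872 × 10^-5 rad.
In arcseconds: 1.3872 × 10^-5 × 206265 = 2.8613″.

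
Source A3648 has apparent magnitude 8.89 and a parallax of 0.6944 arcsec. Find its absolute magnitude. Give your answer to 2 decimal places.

d = 1/p = 1/0.6944″ = 1.4401 pc.
m − M = 5 log₁₀(1.4401) − 5 = 0.7920 − 5 = -4.2080.
M = m − (m − M) = 8.89 − (-4.2080) = 13.10.

M = 13.10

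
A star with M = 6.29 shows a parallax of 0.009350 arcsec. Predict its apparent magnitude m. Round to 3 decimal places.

m = 11.436

d = 1/p = 1/0.009350″ = 106.95 pc.
m − M = 5 log₁₀ d − 5 = 5 log₁₀(106.95) − 5 = 10.1459 − 5 = 5.1459.
m = M + (m − M) = 6.29 + 5.1459 = 11.436.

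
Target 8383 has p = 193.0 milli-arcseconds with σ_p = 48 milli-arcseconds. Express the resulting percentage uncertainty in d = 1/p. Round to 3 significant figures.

For d = 1/p, |σ_d/d| = |σ_p/p|.
σ_p/p = 48 / 193.0 = 0.2487 = 24.87%.

24.9%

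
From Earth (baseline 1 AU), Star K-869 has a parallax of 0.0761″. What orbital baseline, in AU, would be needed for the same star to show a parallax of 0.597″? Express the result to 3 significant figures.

Parallax scales linearly with baseline: p ∝ B, so B = p_target / p_Earth × 1 AU.
B = 0.597 / 0.0761 = 7.8449 AU.

7.84 AU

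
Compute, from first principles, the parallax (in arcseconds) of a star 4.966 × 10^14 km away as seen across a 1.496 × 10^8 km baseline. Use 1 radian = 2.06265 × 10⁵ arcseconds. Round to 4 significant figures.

θ ≈ B/d = (1.496 × 10^8) / (4.966 × 10^14) = 3.0125 × 10^-7 rad.
In arcseconds: 3.0125 × 10^-7 × 206265 = 0.062137″.

0.06214 arcsec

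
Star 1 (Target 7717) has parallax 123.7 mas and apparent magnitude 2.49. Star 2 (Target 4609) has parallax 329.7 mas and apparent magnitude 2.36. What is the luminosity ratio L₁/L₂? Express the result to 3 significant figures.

d₁ = 1/p₁ = 1/0.1237″ = 8.0841 pc; d₂ = 1/p₂ = 1/0.3297″ = 3.0331 pc.
M₁ = m₁ − 5 log₁₀ d₁ + 5 = 2.49 − 4.5382 + 5 = 2.9518.
M₂ = 2.36 − 2.4094 + 5 = 4.9506.
L₁/L₂ = 10^(0.4(M₂ − M₁)) = 10^(0.4 × 1.9988) = 10^0.79952 = 6.3026.

L₁/L₂ = 6.30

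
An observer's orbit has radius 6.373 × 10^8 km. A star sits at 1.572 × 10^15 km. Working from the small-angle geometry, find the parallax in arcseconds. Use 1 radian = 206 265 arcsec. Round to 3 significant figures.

0.0836 arcsec

θ ≈ B/d = (6.373 × 10^8) / (1.572 × 10^15) = 4.0541 × 10^-7 rad.
In arcseconds: 4.0541 × 10^-7 × 206265 = 0.083622″.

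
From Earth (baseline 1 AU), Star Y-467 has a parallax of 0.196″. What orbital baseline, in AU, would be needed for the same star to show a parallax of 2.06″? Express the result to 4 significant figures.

10.51 AU

Parallax scales linearly with baseline: p ∝ B, so B = p_target / p_Earth × 1 AU.
B = 2.06 / 0.196 = 10.51 AU.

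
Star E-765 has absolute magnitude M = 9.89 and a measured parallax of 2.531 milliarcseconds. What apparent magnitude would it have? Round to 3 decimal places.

d = 1/p = 1/0.002531″ = 395.1 pc.
m − M = 5 log₁₀ d − 5 = 5 log₁₀(395.1) − 5 = 12.9835 − 5 = 7.9835.
m = M + (m − M) = 9.89 + 7.9835 = 17.874.

m = 17.874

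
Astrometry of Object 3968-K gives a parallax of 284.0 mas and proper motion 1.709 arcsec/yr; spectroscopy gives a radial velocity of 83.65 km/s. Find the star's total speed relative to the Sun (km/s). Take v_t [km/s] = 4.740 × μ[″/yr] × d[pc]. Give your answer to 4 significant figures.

d = 1/p = 1/0.2840″ = 3.5211 pc.
v_t = 4.740 μ d = 4.740 × 1.709 × 3.5211 = 28.523 km/s.
v = √(v_r² + v_t²) = √(83.65² + 28.523²) = √7810.88 = 88.379 km/s.

88.38 km/s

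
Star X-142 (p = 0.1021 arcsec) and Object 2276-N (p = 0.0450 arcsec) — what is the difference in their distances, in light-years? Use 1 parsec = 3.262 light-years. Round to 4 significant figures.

40.54 ly

d_A = 1/0.1021″ = 9.7943 pc; d_B = 1/0.04500″ = 22.222 pc.
|d_B − d_A| = |22.222 − 9.7943| = 12.428 pc = 12.428 × 3.262 ly = 40.54 ly.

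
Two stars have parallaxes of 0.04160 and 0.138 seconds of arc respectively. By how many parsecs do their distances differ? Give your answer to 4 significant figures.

d_A = 1/0.04160″ = 24.038 pc; d_B = 1/0.1380″ = 7.2464 pc.
|d_B − d_A| = |7.2464 − 24.038| = 16.792 pc.

16.79 pc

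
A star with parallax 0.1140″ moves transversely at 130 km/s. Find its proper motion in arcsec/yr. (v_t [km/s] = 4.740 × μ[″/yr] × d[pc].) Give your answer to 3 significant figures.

3.13 arcsec/yr

d = 1/p = 1/0.1140″ = 8.7719 pc.
μ = v_t / (4.74 d) = 130 / (4.74 × 8.7719) = 130 / 41.579 = 3.1266 ″/yr.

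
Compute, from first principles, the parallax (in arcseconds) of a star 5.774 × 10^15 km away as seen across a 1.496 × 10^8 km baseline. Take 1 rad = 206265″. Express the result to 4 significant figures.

0.005344 arcsec

θ ≈ B/d = (1.496 × 10^8) / (5.774 × 10^15) = 2.5909 × 10^-8 rad.
In arcseconds: 2.5909 × 10^-8 × 206265 = 0.0053441″.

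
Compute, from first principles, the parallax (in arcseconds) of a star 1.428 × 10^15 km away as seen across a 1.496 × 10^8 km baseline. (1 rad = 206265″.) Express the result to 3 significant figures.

0.0216 arcsec

θ ≈ B/d = (1.496 × 10^8) / (1.428 × 10^15) = 1.0476 × 10^-7 rad.
In arcseconds: 1.0476 × 10^-7 × 206265 = 0.021608″.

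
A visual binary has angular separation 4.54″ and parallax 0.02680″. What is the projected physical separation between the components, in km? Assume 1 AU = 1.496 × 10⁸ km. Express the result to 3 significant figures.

d = 1/p = 1/0.02680″ = 37.313 pc.
At distance d (pc), an angle of θ arcsec spans θ·d AU: s = 4.54 × 37.313 = 169.4 AU.
= 169.4 × 1.496 × 10⁸ km = 2.5342 × 10^10 km.

2.53 × 10^10 km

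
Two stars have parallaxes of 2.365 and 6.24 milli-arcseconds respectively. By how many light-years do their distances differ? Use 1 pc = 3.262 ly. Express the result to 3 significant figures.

d_A = 1/0.002365″ = 422.83 pc; d_B = 1/0.006240″ = 160.26 pc.
|d_B − d_A| = |160.26 − 422.83| = 262.57 pc = 262.57 × 3.262 ly = 856.5 ly.

857 ly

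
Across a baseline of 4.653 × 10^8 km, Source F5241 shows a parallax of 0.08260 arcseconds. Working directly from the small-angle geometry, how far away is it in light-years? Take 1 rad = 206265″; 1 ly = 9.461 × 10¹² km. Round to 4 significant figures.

θ = 0.08260″ = 0.08260/206265 = 4.0046 × 10^-7 rad.
d = B/θ = (4.653 × 10^8) / (4.0046 × 10^-7) = 1.1619 × 10^15 km = (1.1619 × 10^15) / (9.461 × 10^12) ly = 122.81 ly.

122.8 ly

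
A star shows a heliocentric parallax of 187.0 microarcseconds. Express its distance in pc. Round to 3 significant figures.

p = 187.0 microarcseconds = 0.0001870 arcsec.
d = 1/p = 1/0.0001870 = 5347.6 pc.

5350 pc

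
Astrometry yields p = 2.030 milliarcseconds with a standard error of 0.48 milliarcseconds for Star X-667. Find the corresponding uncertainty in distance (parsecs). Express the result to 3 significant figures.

d = 1/p, so σ_d = σ_p / p².
σ_d = 0.000480 / (0.002030)² = 0.000480 / 0.0000041209 = 116.48 pc.

116 pc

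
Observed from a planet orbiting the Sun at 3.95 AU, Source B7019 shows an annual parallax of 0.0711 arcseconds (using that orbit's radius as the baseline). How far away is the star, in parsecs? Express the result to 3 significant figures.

55.6 pc

With baseline B (in AU) and parallax p (in arcsec), d = B/p parsecs.
d = 3.95 / 0.0711 = 55.556 pc.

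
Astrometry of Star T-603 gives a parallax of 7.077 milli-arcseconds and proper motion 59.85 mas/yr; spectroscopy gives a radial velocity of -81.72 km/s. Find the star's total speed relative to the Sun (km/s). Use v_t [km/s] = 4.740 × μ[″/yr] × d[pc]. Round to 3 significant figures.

d = 1/p = 1/0.007077″ = 141.3 pc.
μ = 59.85 mas/yr = 0.05985 ″/yr.
v_t = 4.740 μ d = 4.740 × 0.05985 × 141.3 = 40.085 km/s.
v = √(v_r² + v_t²) = √((-81.72)² + 40.085²) = √8284.97 = 91.022 km/s.

91.0 km/s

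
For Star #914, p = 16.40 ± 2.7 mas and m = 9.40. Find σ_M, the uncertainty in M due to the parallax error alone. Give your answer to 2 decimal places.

M = m − 5 log₁₀ d + 5 = m + 5 log₁₀ p + 5, so ∂M/∂p = 5/(p ln 10).
σ_M = (5/ln 10) · (σ_p/p) = 2.1715 × 2.7/16.40 = 2.1715 × 0.16463 = 0.35749.

σ_M = 0.36 mag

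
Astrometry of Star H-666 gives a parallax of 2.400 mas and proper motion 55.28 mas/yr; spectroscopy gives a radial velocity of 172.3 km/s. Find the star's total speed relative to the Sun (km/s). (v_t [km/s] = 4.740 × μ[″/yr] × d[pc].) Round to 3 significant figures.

d = 1/p = 1/0.002400″ = 416.67 pc.
μ = 55.28 mas/yr = 0.05528 ″/yr.
v_t = 4.740 μ d = 4.740 × 0.05528 × 416.67 = 109.18 km/s.
v = √(v_r² + v_t²) = √(172.3² + 109.18²) = √41607.6 = 203.98 km/s.

204 km/s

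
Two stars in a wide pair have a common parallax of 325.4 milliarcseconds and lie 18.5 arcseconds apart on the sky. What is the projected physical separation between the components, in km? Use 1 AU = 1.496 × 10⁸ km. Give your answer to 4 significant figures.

8.505 × 10^9 km

d = 1/p = 1/0.3254″ = 3.0731 pc.
At distance d (pc), an angle of θ arcsec spans θ·d AU: s = 18.5 × 3.0731 = 56.852 AU.
= 56.852 × 1.496 × 10⁸ km = 8.5051 × 10^9 km.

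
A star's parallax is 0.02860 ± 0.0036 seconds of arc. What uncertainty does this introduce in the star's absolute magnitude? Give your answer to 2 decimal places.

σ_M = 0.27 mag

M = m − 5 log₁₀ d + 5 = m + 5 log₁₀ p + 5, so ∂M/∂p = 5/(p ln 10).
σ_M = (5/ln 10) · (σ_p/p) = 2.1715 × 0.0036/0.02860 = 2.1715 × 0.12587 = 0.27333.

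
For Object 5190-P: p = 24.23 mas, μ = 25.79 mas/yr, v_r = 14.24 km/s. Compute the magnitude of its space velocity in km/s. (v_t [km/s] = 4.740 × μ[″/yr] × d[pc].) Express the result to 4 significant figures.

d = 1/p = 1/0.02423″ = 41.271 pc.
μ = 25.79 mas/yr = 0.02579 ″/yr.
v_t = 4.740 μ d = 4.740 × 0.02579 × 41.271 = 5.0452 km/s.
v = √(v_r² + v_t²) = √(14.24² + 5.0452²) = √228.232 = 15.107 km/s.

15.11 km/s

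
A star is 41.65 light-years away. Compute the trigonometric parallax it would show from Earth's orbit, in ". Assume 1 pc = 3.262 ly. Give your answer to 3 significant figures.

d = 41.65 ly ÷ 3.262 = 12.768 pc.
p = 1/d = 1/12.768 = 0.078321 arcsec.

0.0783 "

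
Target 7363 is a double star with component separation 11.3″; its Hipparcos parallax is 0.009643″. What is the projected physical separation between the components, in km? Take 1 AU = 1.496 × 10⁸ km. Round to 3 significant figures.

d = 1/p = 1/0.009643″ = 103.7 pc.
At distance d (pc), an angle of θ arcsec spans θ·d AU: s = 11.3 × 103.7 = 1171.8 AU.
= 1171.8 × 1.496 × 10⁸ km = 1.7530 × 10^11 km.

1.75 × 10^11 km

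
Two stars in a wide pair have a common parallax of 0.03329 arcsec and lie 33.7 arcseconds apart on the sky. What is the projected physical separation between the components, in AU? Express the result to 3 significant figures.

d = 1/p = 1/0.03329″ = 30.039 pc.
At distance d (pc), an angle of θ arcsec spans θ·d AU: s = 33.7 × 30.039 = 1012.3 AU.

1010 AU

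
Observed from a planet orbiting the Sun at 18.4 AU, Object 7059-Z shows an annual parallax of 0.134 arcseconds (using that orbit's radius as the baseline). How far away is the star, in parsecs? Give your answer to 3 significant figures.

With baseline B (in AU) and parallax p (in arcsec), d = B/p parsecs.
d = 18.4 / 0.134 = 137.31 pc.

137 pc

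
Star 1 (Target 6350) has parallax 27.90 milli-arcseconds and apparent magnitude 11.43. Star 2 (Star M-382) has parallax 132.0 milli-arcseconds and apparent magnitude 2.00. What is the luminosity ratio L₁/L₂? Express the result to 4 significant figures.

L₁/L₂ = 0.003784

d₁ = 1/p₁ = 1/0.02790″ = 35.842 pc; d₂ = 1/p₂ = 1/0.1320″ = 7.5758 pc.
M₁ = m₁ − 5 log₁₀ d₁ + 5 = 11.43 − 7.7720 + 5 = 8.6580.
M₂ = 2.00 − 4.3971 + 5 = 2.6029.
L₁/L₂ = 10^(0.4(M₂ − M₁)) = 10^(0.4 × (-6.0551)) = 10^(-2.42204) = 0.0037841.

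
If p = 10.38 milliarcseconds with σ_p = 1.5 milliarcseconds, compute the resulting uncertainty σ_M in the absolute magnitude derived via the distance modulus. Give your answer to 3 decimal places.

M = m − 5 log₁₀ d + 5 = m + 5 log₁₀ p + 5, so ∂M/∂p = 5/(p ln 10).
σ_M = (5/ln 10) · (σ_p/p) = 2.1715 × 1.5/10.38 = 2.1715 × 0.14451 = 0.3138.

σ_M = 0.314 mag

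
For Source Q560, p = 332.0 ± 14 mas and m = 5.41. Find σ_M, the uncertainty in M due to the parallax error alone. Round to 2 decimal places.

M = m − 5 log₁₀ d + 5 = m + 5 log₁₀ p + 5, so ∂M/∂p = 5/(p ln 10).
σ_M = (5/ln 10) · (σ_p/p) = 2.1715 × 14/332.0 = 2.1715 × 0.042169 = 0.09157.

σ_M = 0.09 mag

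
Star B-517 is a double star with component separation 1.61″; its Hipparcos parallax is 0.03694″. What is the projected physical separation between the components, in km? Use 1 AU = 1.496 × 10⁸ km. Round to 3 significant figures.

d = 1/p = 1/0.03694″ = 27.071 pc.
At distance d (pc), an angle of θ arcsec spans θ·d AU: s = 1.61 × 27.071 = 43.584 AU.
= 43.584 × 1.496 × 10⁸ km = 6.5202 × 10^9 km.

6.52 × 10^9 km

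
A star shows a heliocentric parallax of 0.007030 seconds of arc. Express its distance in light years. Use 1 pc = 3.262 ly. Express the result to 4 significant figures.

d = 1/p = 1/0.007030 = 142.25 pc.
In light-years: 142.25 × 3.262 = 464.02 ly.

464.0 light years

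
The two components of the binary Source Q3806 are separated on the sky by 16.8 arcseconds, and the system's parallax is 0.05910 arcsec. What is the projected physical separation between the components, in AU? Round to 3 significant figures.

d = 1/p = 1/0.05910″ = 16.92 pc.
At distance d (pc), an angle of θ arcsec spans θ·d AU: s = 16.8 × 16.92 = 284.26 AU.

284 AU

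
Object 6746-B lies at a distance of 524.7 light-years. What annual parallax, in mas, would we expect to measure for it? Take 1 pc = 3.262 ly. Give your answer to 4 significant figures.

d = 524.7 ly ÷ 3.262 = 160.85 pc.
p = 1/d = 1/160.85 = 0.006217 arcsec.
= 0.006217 × 1000 = 6.217 mas.

6.217 mas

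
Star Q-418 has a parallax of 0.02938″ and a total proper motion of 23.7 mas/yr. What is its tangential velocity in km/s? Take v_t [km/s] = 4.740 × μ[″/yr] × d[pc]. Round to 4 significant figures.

d = 1/p = 1/0.02938″ = 34.037 pc.
μ = 23.7 mas/yr = 0.0237 ″/yr.
v_t = 4.74 × μ × d = 4.74 × 0.0237 × 34.037 = 3.8236 km/s.

3.824 km/s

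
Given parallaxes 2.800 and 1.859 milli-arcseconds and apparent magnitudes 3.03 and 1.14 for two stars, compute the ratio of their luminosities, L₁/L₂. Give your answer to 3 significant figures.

d₁ = 1/p₁ = 1/0.002800″ = 357.14 pc; d₂ = 1/p₂ = 1/0.001859″ = 537.92 pc.
M₁ = m₁ − 5 log₁₀ d₁ + 5 = 3.03 − 12.7642 + 5 = -4.7342.
M₂ = 1.14 − 13.6536 + 5 = -7.5136.
L₁/L₂ = 10^(0.4(M₂ − M₁)) = 10^(0.4 × (-2.7794)) = 10^(-1.11176) = 0.077311.

L₁/L₂ = 0.0773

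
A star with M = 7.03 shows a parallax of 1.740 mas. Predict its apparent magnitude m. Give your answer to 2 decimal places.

d = 1/p = 1/0.001740″ = 574.71 pc.
m − M = 5 log₁₀ d − 5 = 5 log₁₀(574.71) − 5 = 13.7972 − 5 = 8.7972.
m = M + (m − M) = 7.03 + 8.7972 = 15.83.

m = 15.83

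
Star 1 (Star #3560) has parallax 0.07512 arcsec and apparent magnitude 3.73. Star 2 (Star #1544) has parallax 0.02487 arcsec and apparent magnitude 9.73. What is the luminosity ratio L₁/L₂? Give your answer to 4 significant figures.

d₁ = 1/p₁ = 1/0.07512″ = 13.312 pc; d₂ = 1/p₂ = 1/0.02487″ = 40.209 pc.
M₁ = m₁ − 5 log₁₀ d₁ + 5 = 3.73 − 5.6212 + 5 = 3.1088.
M₂ = 9.73 − 8.0216 + 5 = 6.7084.
L₁/L₂ = 10^(0.4(M₂ − M₁)) = 10^(0.4 × 3.5996) = 10^1.43984 = 27.532.

L₁/L₂ = 27.53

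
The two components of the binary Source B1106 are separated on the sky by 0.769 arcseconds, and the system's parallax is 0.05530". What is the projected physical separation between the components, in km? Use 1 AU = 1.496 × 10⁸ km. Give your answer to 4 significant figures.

d = 1/p = 1/0.05530″ = 18.083 pc.
At distance d (pc), an angle of θ arcsec spans θ·d AU: s = 0.769 × 18.083 = 13.906 AU.
= 13.906 × 1.496 × 10⁸ km = 2.0803 × 10^9 km.

2.080 × 10^9 km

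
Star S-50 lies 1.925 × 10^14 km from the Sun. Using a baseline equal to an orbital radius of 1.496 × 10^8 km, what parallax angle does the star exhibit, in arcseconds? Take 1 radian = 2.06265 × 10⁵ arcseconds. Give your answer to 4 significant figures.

θ ≈ B/d = (1.496 × 10^8) / (1.925 × 10^14) = 7.7714 × 10^-7 rad.
In arcseconds: 7.7714 × 10^-7 × 206265 = 0.1603″.

0.1603 arcsec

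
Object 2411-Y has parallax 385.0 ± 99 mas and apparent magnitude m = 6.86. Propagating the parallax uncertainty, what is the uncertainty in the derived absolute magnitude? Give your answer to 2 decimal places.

M = m − 5 log₁₀ d + 5 = m + 5 log₁₀ p + 5, so ∂M/∂p = 5/(p ln 10).
σ_M = (5/ln 10) · (σ_p/p) = 2.1715 × 99/385.0 = 2.1715 × 0.25714 = 0.55838.

σ_M = 0.56 mag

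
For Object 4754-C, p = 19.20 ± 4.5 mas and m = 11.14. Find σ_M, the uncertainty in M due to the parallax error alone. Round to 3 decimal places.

M = m − 5 log₁₀ d + 5 = m + 5 log₁₀ p + 5, so ∂M/∂p = 5/(p ln 10).
σ_M = (5/ln 10) · (σ_p/p) = 2.1715 × 4.5/19.20 = 2.1715 × 0.23438 = 0.50896.

σ_M = 0.509 mag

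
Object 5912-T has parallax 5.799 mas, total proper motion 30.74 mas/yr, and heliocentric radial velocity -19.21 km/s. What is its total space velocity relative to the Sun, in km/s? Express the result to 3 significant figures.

d = 1/p = 1/0.005799″ = 172.44 pc.
μ = 30.74 mas/yr = 0.03074 ″/yr.
v_t = 4.740 μ d = 4.740 × 0.03074 × 172.44 = 25.126 km/s.
v = √(v_r² + v_t²) = √((-19.21)² + 25.126²) = √1000.34 = 31.628 km/s.

31.6 km/s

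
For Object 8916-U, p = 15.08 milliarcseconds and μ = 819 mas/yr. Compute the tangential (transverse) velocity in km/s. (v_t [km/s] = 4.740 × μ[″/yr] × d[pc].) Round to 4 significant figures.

257.4 km/s

d = 1/p = 1/0.01508″ = 66.313 pc.
μ = 819 mas/yr = 0.819 ″/yr.
v_t = 4.74 × μ × d = 4.74 × 0.819 × 66.313 = 257.43 km/s.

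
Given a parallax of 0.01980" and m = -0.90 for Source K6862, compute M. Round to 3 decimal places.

M = -4.417

d = 1/p = 1/0.01980″ = 50.505 pc.
m − M = 5 log₁₀(50.505) − 5 = 8.5167 − 5 = 3.5167.
M = m − (m − M) = -0.90 − 3.5167 = -4.417.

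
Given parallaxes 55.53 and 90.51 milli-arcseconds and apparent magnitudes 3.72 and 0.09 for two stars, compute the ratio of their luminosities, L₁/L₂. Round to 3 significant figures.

L₁/L₂ = 0.0938

d₁ = 1/p₁ = 1/0.05553″ = 18.008 pc; d₂ = 1/p₂ = 1/0.09051″ = 11.049 pc.
M₁ = m₁ − 5 log₁₀ d₁ + 5 = 3.72 − 6.2773 + 5 = 2.4427.
M₂ = 0.09 − 5.2166 + 5 = -0.1266.
L₁/L₂ = 10^(0.4(M₂ − M₁)) = 10^(0.4 × (-2.5693)) = 10^(-1.02772) = 0.093817.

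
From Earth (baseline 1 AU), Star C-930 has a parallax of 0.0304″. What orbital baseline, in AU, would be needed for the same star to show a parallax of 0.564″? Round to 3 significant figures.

Parallax scales linearly with baseline: p ∝ B, so B = p_target / p_Earth × 1 AU.
B = 0.564 / 0.0304 = 18.553 AU.

18.6 AU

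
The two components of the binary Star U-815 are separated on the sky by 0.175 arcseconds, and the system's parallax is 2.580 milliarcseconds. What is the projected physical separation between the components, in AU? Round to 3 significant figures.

d = 1/p = 1/0.002580″ = 387.6 pc.
At distance d (pc), an angle of θ arcsec spans θ·d AU: s = 0.175 × 387.6 = 67.83 AU.

67.8 AU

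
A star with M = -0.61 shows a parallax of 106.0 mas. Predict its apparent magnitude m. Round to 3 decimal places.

d = 1/p = 1/0.1060″ = 9.434 pc.
m − M = 5 log₁₀ d − 5 = 5 log₁₀(9.434) − 5 = 4.8735 − 5 = -0.1265.
m = M + (m − M) = -0.61 + (-0.1265) = -0.737.

m = -0.737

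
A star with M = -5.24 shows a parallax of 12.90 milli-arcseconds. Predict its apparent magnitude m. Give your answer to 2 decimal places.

m = -0.79

d = 1/p = 1/0.01290″ = 77.519 pc.
m − M = 5 log₁₀ d − 5 = 5 log₁₀(77.519) − 5 = 9.4470 − 5 = 4.4470.
m = M + (m − M) = -5.24 + 4.4470 = -0.79.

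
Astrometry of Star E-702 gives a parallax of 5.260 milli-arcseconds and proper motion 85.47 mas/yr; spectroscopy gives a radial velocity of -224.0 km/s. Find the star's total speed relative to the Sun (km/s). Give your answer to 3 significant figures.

237 km/s

d = 1/p = 1/0.005260″ = 190.11 pc.
μ = 85.47 mas/yr = 0.08547 ″/yr.
v_t = 4.740 μ d = 4.740 × 0.08547 × 190.11 = 77.019 km/s.
v = √(v_r² + v_t²) = √((-224.0)² + 77.019²) = √56107.9 = 236.87 km/s.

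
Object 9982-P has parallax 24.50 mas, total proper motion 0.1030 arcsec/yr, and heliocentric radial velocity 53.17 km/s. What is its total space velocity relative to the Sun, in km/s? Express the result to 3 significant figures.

56.8 km/s

d = 1/p = 1/0.02450″ = 40.816 pc.
v_t = 4.740 μ d = 4.740 × 0.1030 × 40.816 = 19.927 km/s.
v = √(v_r² + v_t²) = √(53.17² + 19.927²) = √3224.13 = 56.781 km/s.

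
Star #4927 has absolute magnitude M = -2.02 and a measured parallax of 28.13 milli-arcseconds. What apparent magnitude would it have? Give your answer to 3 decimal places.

m = 0.734

d = 1/p = 1/0.02813″ = 35.549 pc.
m − M = 5 log₁₀ d − 5 = 5 log₁₀(35.549) − 5 = 7.7541 − 5 = 2.7541.
m = M + (m − M) = -2.02 + 2.7541 = 0.734.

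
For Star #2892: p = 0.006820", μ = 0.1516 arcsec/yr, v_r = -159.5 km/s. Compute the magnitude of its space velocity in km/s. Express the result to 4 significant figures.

d = 1/p = 1/0.006820″ = 146.63 pc.
v_t = 4.740 μ d = 4.740 × 0.1516 × 146.63 = 105.37 km/s.
v = √(v_r² + v_t²) = √((-159.5)² + 105.37²) = √36543.1 = 191.16 km/s.

191.2 km/s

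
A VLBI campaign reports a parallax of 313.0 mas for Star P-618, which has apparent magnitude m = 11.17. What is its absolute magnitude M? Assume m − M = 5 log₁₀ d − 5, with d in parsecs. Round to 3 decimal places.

d = 1/p = 1/0.3130″ = 3.1949 pc.
m − M = 5 log₁₀(3.1949) − 5 = 2.5223 − 5 = -2.4777.
M = m − (m − M) = 11.17 − (-2.4777) = 13.648.

M = 13.648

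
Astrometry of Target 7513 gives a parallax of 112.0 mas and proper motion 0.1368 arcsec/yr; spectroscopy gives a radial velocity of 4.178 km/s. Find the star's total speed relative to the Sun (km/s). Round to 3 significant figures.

d = 1/p = 1/0.1120″ = 8.9286 pc.
v_t = 4.740 μ d = 4.740 × 0.1368 × 8.9286 = 5.7896 km/s.
v = √(v_r² + v_t²) = √(4.178² + 5.7896²) = √50.9752 = 7.1397 km/s.

7.14 km/s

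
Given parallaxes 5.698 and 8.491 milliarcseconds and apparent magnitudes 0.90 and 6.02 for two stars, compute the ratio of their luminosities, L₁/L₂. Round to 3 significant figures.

d₁ = 1/p₁ = 1/0.005698″ = 175.5 pc; d₂ = 1/p₂ = 1/0.008491″ = 117.77 pc.
M₁ = m₁ − 5 log₁₀ d₁ + 5 = 0.90 − 11.2214 + 5 = -5.3214.
M₂ = 6.02 − 10.3552 + 5 = 0.6648.
L₁/L₂ = 10^(0.4(M₂ − M₁)) = 10^(0.4 × 5.9862) = 10^2.39448 = 248.02.

L₁/L₂ = 248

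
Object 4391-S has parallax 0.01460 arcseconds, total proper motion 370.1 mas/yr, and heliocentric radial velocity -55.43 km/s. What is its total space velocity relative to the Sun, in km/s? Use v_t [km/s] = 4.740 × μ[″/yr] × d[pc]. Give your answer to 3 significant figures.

d = 1/p = 1/0.01460″ = 68.493 pc.
μ = 370.1 mas/yr = 0.3701 ″/yr.
v_t = 4.740 μ d = 4.740 × 0.3701 × 68.493 = 120.16 km/s.
v = √(v_r² + v_t²) = √((-55.43)² + 120.16²) = √17510.9 = 132.33 km/s.

132 km/s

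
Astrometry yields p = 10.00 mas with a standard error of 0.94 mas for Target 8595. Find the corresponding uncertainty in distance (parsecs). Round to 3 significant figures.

9.40 pc

d = 1/p, so σ_d = σ_p / p².
σ_d = 0.000940 / (0.01000)² = 0.000940 / 0.0001 = 9.4 pc.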